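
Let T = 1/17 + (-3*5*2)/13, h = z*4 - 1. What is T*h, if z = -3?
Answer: 497/17 ≈ 29.235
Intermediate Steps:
h = -13 (h = -3*4 - 1 = -12 - 1 = -13)
T = -497/221 (T = 1*(1/17) - 15*2*(1/13) = 1/17 - 30*1/13 = 1/17 - 30/13 = -497/221 ≈ -2.2489)
T*h = -497/221*(-13) = 497/17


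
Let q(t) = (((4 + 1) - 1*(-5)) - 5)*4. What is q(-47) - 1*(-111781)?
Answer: 111801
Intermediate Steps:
q(t) = 20 (q(t) = ((5 + 5) - 5)*4 = (10 - 5)*4 = 5*4 = 20)
q(-47) - 1*(-111781) = 20 - 1*(-111781) = 20 + 111781 = 111801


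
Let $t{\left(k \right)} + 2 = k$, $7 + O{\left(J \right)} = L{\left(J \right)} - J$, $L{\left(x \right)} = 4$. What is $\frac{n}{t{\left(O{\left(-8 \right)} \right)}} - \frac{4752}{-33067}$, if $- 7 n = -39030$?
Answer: $\frac{430234934}{231469} \approx 1858.7$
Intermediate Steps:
$n = \frac{39030}{7}$ ($n = \left(- \frac{1}{7}\right) \left(-39030\right) = \frac{39030}{7} \approx 5575.7$)
$O{\left(J \right)} = -3 - J$ ($O{\left(J \right)} = -7 - \left(-4 + J\right) = -3 - J$)
$t{\left(k \right)} = -2 + k$
$\frac{n}{t{\left(O{\left(-8 \right)} \right)}} - \frac{4752}{-33067} = \frac{39030}{7 \left(-2 - -5\right)} - \frac{4752}{-33067} = \frac{39030}{7 \left(-2 + \left(-3 + 8\right)\right)} - - \frac{4752}{33067} = \frac{39030}{7 \left(-2 + 5\right)} + \frac{4752}{33067} = \frac{39030}{7 \cdot 3} + \frac{4752}{33067} = \frac{39030}{7} \cdot \frac{1}{3} + \frac{4752}{33067} = \frac{13010}{7} + \frac{4752}{33067} = \frac{430234934}{231469}$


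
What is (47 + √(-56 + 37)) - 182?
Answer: -135 + I*√19 ≈ -135.0 + 4.3589*I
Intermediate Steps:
(47 + √(-56 + 37)) - 182 = (47 + √(-19)) - 182 = (47 + I*√19) - 182 = -135 + I*√19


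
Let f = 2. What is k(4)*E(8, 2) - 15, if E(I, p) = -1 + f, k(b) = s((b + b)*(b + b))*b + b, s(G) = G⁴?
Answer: 67108853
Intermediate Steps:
k(b) = b + 256*b⁹ (k(b) = ((b + b)*(b + b))⁴*b + b = ((2*b)*(2*b))⁴*b + b = (4*b²)⁴*b + b = (256*b⁸)*b + b = 256*b⁹ + b = b + 256*b⁹)
E(I, p) = 1 (E(I, p) = -1 + 2 = 1)
k(4)*E(8, 2) - 15 = (4 + 256*4⁹)*1 - 15 = (4 + 256*262144)*1 - 15 = (4 + 67108864)*1 - 15 = 67108868*1 - 15 = 67108868 - 15 = 67108853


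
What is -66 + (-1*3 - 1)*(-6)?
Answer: -42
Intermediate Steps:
-66 + (-1*3 - 1)*(-6) = -66 + (-3 - 1)*(-6) = -66 - 4*(-6) = -66 + 24 = -42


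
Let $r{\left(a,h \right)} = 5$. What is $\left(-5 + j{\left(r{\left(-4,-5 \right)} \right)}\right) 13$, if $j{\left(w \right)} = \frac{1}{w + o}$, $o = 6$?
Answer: $- \frac{702}{11} \approx -63.818$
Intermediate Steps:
$j{\left(w \right)} = \frac{1}{6 + w}$ ($j{\left(w \right)} = \frac{1}{w + 6} = \frac{1}{6 + w}$)
$\left(-5 + j{\left(r{\left(-4,-5 \right)} \right)}\right) 13 = \left(-5 + \frac{1}{6 + 5}\right) 13 = \left(-5 + \frac{1}{11}\right) 13 = \left(- \frac{54}{11}\right) 13 = - \frac{702}{11}$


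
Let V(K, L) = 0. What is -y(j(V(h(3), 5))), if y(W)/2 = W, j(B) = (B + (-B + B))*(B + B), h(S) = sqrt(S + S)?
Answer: 0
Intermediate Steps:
h(S) = sqrt(2)*sqrt(S) (h(S) = sqrt(2*S) = sqrt(2)*sqrt(S))
j(B) = 2*B**2 (j(B) = (B + 0)*(2*B) = B*(2*B) = 2*B**2)
y(W) = 2*W
-y(j(V(h(3), 5))) = -2*2*0**2 = -2*2*0 = -2*0 = -1*0 = 0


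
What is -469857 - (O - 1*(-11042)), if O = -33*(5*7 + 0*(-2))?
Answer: -479744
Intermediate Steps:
O = -1155 (O = -33*(35 + 0) = -33*35 = -1155)
-469857 - (O - 1*(-11042)) = -469857 - (-1155 - 1*(-11042)) = -469857 - (-1155 + 11042) = -469857 - 1*9887 = -469857 - 9887 = -479744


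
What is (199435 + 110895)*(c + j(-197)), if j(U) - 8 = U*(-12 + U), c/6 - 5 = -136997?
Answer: -242296664430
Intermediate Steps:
c = -821952 (c = 30 + 6*(-136997) = 30 - 821982 = -821952)
j(U) = 8 + U*(-12 + U)
(199435 + 110895)*(c + j(-197)) = (199435 + 110895)*(-821952 + (8 + (-197)**2 - 12*(-197))) = 310330*(-821952 + (8 + 38809 + 2364)) = 310330*(-821952 + 41181) = 310330*(-780771) = -242296664430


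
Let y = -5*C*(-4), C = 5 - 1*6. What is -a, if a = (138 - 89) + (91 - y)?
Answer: -160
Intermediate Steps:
C = -1 (C = 5 - 6 = -1)
y = -20 (y = -5*(-1)*(-4) = 5*(-4) = -20)
a = 160 (a = (138 - 89) + (91 - 1*(-20)) = 49 + (91 + 20) = 49 + 111 = 160)
-a = -1*160 = -160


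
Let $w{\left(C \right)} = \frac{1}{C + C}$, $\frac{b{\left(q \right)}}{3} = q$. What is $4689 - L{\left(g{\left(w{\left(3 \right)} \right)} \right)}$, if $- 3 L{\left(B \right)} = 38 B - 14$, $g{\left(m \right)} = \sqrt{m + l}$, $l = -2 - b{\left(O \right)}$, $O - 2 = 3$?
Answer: $\frac{14053}{3} + \frac{19 i \sqrt{606}}{9} \approx 4684.3 + 51.969 i$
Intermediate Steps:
$O = 5$ ($O = 2 + 3 = 5$)
$b{\left(q \right)} = 3 q$
$w{\left(C \right)} = \frac{1}{2 C}$
$l = -17$ ($l = -2 - 3 \cdot 5 = -2 - 15 = -17$)
$g{\left(m \right)} = \sqrt{-17 + m}$ ($g{\left(m \right)} = \sqrt{m - 17} = \sqrt{-17 + m}$)
$L{\left(B \right)} = \frac{14}{3} - \frac{38 B}{3}$ ($L{\left(B \right)} = - \frac{38 B - 14}{3} = - \frac{-14 + 38 B}{3} = \frac{14}{3} - \frac{38 B}{3}$)
$4689 - L{\left(g{\left(w{\left(3 \right)} \right)} \right)} = 4689 - \left(\frac{14}{3} - \frac{38 \sqrt{-17 + \frac{1}{2 \cdot 3}}}{3}\right) = 4689 - \left(\frac{14}{3} - \frac{38 \sqrt{-17 + \frac{1}{2} \cdot \frac{1}{3}}}{3}\right) = 4689 - \left(\frac{14}{3} - \frac{38 \sqrt{-17 + \frac{1}{6}}}{3}\right) = 4689 - \left(\frac{14}{3} - \frac{38 \sqrt{- \frac{101}{6}}}{3}\right) = 4689 - \left(\frac{14}{3} - \frac{38 \frac{i \sqrt{606}}{6}}{3}\right) = 4689 - \left(\frac{14}{3} - \frac{19 i \sqrt{606}}{9}\right) = \frac{14053}{3} + \frac{19 i \sqrt{606}}{9}$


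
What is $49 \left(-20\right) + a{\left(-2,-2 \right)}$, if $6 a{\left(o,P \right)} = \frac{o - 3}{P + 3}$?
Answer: $- \frac{5885}{6} \approx -980.83$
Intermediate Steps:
$a{\left(o,P \right)} = \frac{-3 + o}{6 \left(3 + P\right)}$ ($a{\left(o,P \right)} = \frac{\left(o - 3\right) \frac{1}{P + 3}}{6} = \frac{\left(-3 + o\right) \frac{1}{3 + P}}{6} = \frac{\frac{1}{3 + P} \left(-3 + o\right)}{6} = \frac{-3 + o}{6 \left(3 + P\right)}$)
$49 \left(-20\right) + a{\left(-2,-2 \right)} = 49 \left(-20\right) + \frac{-3 - 2}{6 \left(3 - 2\right)} = -980 + \frac{1}{6} \cdot 1^{-1} \left(-5\right) = -980 + \frac{1}{6} \cdot 1 \left(-5\right) = -980 - \frac{5}{6} = - \frac{5885}{6}$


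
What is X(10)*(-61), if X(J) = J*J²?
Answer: -61000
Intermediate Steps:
X(J) = J³
X(10)*(-61) = 10³*(-61) = 1000*(-61) = -61000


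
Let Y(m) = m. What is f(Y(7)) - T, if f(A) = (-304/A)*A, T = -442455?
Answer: 442151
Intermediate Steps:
f(A) = -304
f(Y(7)) - T = -304 - 1*(-442455) = -304 + 442455 = 442151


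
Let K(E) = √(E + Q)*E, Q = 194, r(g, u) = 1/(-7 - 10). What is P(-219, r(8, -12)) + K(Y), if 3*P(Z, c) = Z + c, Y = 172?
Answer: -3724/51 + 172*√366 ≈ 3217.5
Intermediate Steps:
r(g, u) = -1/17 (r(g, u) = 1/(-17) = -1/17)
P(Z, c) = Z/3 + c/3 (P(Z, c) = (Z + c)/3 = Z/3 + c/3)
K(E) = E*√(194 + E) (K(E) = √(E + 194)*E = √(194 + E)*E = E*√(194 + E))
P(-219, r(8, -12)) + K(Y) = ((⅓)*(-219) + (⅓)*(-1/17)) + 172*√(194 + 172) = (-73 - 1/51) + 172*√366 = -3724/51 + 172*√366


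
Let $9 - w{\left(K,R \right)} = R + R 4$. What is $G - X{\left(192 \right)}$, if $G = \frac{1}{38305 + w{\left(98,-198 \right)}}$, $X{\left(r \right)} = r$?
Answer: $- \frac{7546367}{39304} \approx -192.0$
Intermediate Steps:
$w{\left(K,R \right)} = 9 - 5 R$ ($w{\left(K,R \right)} = 9 - \left(R + R 4\right) = 9 - \left(R + 4 R\right) = 9 - 5 R$)
$G = \frac{1}{39304}$ ($G = \frac{1}{38305 + \left(9 - -990\right)} = \frac{1}{38305 + \left(9 + 990\right)} = \frac{1}{38305 + 999} = \frac{1}{39304} \approx 2.5443 \cdot 10^{-5}$)
$G - X{\left(192 \right)} = \frac{1}{39304} - 192 = - \frac{7546367}{39304}$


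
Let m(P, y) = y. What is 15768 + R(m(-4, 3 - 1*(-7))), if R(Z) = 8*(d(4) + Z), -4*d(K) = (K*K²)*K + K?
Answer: 15328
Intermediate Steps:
d(K) = -K/4 - K⁴/4 (d(K) = -((K*K²)*K + K)/4 = -(K³*K + K)/4 = -(K⁴ + K)/4 = -(K + K⁴)/4 = -K/4 - K⁴/4)
R(Z) = -520 + 8*Z (R(Z) = 8*(-¼*4*(1 + 4³) + Z) = 8*(-¼*4*(1 + 64) + Z) = 8*(-¼*4*65 + Z) = 8*(-65 + Z) = -520 + 8*Z)
15768 + R(m(-4, 3 - 1*(-7))) = 15768 + (-520 + 8*(3 - 1*(-7))) = 15768 + (-520 + 8*(3 + 7)) = 15768 + (-520 + 8*10) = 15768 + (-520 + 80) = 15768 - 440 = 15328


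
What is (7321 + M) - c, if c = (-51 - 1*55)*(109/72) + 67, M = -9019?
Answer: -57763/36 ≈ -1604.5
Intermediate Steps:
c = -3365/36 (c = (-51 - 55)*(109*(1/72)) + 67 = -106*109/72 + 67 = -5777/36 + 67 = -3365/36 ≈ -93.472)
(7321 + M) - c = (7321 - 9019) - 1*(-3365/36) = -1698 + 3365/36 = -57763/36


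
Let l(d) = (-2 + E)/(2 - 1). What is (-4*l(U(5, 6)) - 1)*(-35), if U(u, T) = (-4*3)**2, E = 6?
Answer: 595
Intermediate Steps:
U(u, T) = 144 (U(u, T) = (-12)**2 = 144)
l(d) = 4 (l(d) = (-2 + 6)/(2 - 1) = 4/1 = 4*1 = 4)
(-4*l(U(5, 6)) - 1)*(-35) = (-4*4 - 1)*(-35) = (-16 - 1)*(-35) = -17*(-35) = 595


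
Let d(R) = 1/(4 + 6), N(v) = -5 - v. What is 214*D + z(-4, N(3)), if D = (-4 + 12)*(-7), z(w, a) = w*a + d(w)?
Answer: -119519/10 ≈ -11952.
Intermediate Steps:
d(R) = ⅒ (d(R) = 1/10 = ⅒)
z(w, a) = ⅒ + a*w (z(w, a) = w*a + ⅒ = a*w + ⅒ = ⅒ + a*w)
D = -56 (D = 8*(-7) = -56)
214*D + z(-4, N(3)) = 214*(-56) + (⅒ + (-5 - 1*3)*(-4)) = -11984 + (⅒ + (-5 - 3)*(-4)) = -11984 + (⅒ - 8*(-4)) = -11984 + (⅒ + 32) = -11984 + 321/10 = -119519/10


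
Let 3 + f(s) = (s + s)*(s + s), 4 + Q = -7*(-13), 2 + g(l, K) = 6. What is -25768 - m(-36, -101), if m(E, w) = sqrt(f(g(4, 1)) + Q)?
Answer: -25768 - 2*sqrt(37) ≈ -25780.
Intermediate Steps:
g(l, K) = 4 (g(l, K) = -2 + 6 = 4)
Q = 87 (Q = -4 - 7*(-13) = -4 + 91 = 87)
f(s) = -3 + 4*s**2 (f(s) = -3 + (s + s)*(s + s) = -3 + (2*s)*(2*s) = -3 + 4*s**2)
m(E, w) = 2*sqrt(37) (m(E, w) = sqrt((-3 + 4*4**2) + 87) = sqrt((-3 + 4*16) + 87) = sqrt((-3 + 64) + 87) = sqrt(61 + 87) = sqrt(148) = 2*sqrt(37))
-25768 - m(-36, -101) = -25768 - 2*sqrt(37)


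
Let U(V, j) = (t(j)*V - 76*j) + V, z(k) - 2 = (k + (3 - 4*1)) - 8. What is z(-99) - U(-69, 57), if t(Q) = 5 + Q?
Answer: 8573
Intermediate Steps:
z(k) = -7 + k (z(k) = 2 + ((k + (3 - 4*1)) - 8) = 2 + ((k + (3 - 4)) - 8) = 2 + ((k - 1) - 8) = 2 + ((-1 + k) - 8) = 2 + (-9 + k) = -7 + k)
U(V, j) = V - 76*j + V*(5 + j) (U(V, j) = ((5 + j)*V - 76*j) + V = (V*(5 + j) - 76*j) + V = (-76*j + V*(5 + j)) + V = V - 76*j + V*(5 + j))
z(-99) - U(-69, 57) = (-7 - 99) - (-69 - 76*57 - 69*(5 + 57)) = -106 - (-69 - 4332 - 69*62) = -106 - (-69 - 4332 - 4278) = -106 - 1*(-8679) = -106 + 8679 = 8573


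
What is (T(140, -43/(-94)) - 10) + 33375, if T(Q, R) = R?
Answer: 3136353/94 ≈ 33365.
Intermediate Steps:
(T(140, -43/(-94)) - 10) + 33375 = (-43/(-94) - 10) + 33375 = (-43*(-1/94) - 10) + 33375 = (43/94 - 10) + 33375 = -897/94 + 33375 = 3136353/94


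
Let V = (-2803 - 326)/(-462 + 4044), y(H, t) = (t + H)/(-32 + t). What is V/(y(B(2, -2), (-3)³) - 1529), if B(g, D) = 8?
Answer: 61537/107689248 ≈ 0.00057143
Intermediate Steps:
y(H, t) = (H + t)/(-32 + t)
V = -1043/1194 (V = -3129/3582 = -3129*1/3582 = -1043/1194 ≈ -0.87353)
V/(y(B(2, -2), (-3)³) - 1529) = -1043/(1194*((8 + (-3)³)/(-32 + (-3)³) - 1529)) = -1043/(1194*((8 - 27)/(-32 - 27) - 1529)) = -1043/(1194*(-19/(-59) - 1529)) = -1043/(1194*(-1/59*(-19) - 1529)) = -1043/(1194*(19/59 - 1529)) = -1043/(1194*(-90192/59)) = -1043/1194*(-59/90192) = 61537/107689248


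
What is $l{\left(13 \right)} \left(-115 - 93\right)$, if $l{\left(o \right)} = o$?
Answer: $-2704$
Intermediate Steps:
$l{\left(13 \right)} \left(-115 - 93\right) = 13 \left(-115 - 93\right) = 13 \left(-208\right) = -2704$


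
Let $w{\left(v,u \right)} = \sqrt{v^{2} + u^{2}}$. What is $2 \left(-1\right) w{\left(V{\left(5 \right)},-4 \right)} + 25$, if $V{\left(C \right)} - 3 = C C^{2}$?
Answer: $25 - 40 \sqrt{41} \approx -231.13$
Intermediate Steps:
$V{\left(C \right)} = 3 + C^{3}$ ($V{\left(C \right)} = 3 + C C^{2} = 3 + C^{3}$)
$w{\left(v,u \right)} = \sqrt{u^{2} + v^{2}}$
$2 \left(-1\right) w{\left(V{\left(5 \right)},-4 \right)} + 25 = 2 \left(-1\right) \sqrt{\left(-4\right)^{2} + \left(3 + 5^{3}\right)^{2}} + 25 = - 2 \sqrt{16 + \left(3 + 125\right)^{2}} + 25 = - 2 \sqrt{16 + 128^{2}} + 25 = - 2 \sqrt{16 + 16384} + 25 = - 2 \sqrt{16400} + 25 = - 2 \cdot 20 \sqrt{41} + 25 = - 40 \sqrt{41} + 25 = 25 - 40 \sqrt{41}$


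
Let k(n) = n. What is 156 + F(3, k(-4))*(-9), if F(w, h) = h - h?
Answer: 156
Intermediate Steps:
F(w, h) = 0
156 + F(3, k(-4))*(-9) = 156 + 0*(-9) = 156 + 0 = 156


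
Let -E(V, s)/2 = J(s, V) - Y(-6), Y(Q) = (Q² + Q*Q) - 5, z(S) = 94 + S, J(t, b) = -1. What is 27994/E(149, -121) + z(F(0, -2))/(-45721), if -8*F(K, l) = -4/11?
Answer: 7039454861/34199308 ≈ 205.84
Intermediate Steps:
F(K, l) = 1/22 (F(K, l) = -(-1)/(2*11) = -⅛*(-4/11) = 1/22)
Y(Q) = -5 + 2*Q² (Y(Q) = (Q² + Q²) - 5 = 2*Q² - 5 = -5 + 2*Q²)
E(V, s) = 136 (E(V, s) = -2*(-1 - (-5 + 2*(-6)²)) = -2*(-1 - (-5 + 2*36)) = -2*(-1 - (-5 + 72)) = -2*(-1 - 1*67) = -2*(-1 - 67) = -2*(-68) = 136)
27994/E(149, -121) + z(F(0, -2))/(-45721) = 27994/136 + (94 + 1/22)/(-45721) = 27994*(1/136) + (2069/22)*(-1/45721) = 13997/68 - 2069/1005862 = 7039454861/34199308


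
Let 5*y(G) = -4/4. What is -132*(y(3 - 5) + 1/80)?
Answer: 99/4 ≈ 24.750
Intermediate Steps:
y(G) = -⅕ (y(G) = (-4/4)/5 = (-4*¼)/5 = (⅕)*(-1) = -⅕)
-132*(y(3 - 5) + 1/80) = -132*(-⅕ + 1/80) = -132*(-3/16) = 99/4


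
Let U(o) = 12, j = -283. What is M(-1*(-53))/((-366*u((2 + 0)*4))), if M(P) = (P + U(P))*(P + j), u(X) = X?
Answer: 7475/1464 ≈ 5.1059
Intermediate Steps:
M(P) = (-283 + P)*(12 + P) (M(P) = (P + 12)*(P - 283) = (12 + P)*(-283 + P) = (-283 + P)*(12 + P))
M(-1*(-53))/((-366*u((2 + 0)*4))) = (-3396 + (-1*(-53))² - (-271)*(-53))/((-366*(2 + 0)*4)) = (-3396 + 53² - 271*53)/((-732*4)) = (-3396 + 2809 - 14363)/((-366*8)) = -14950/(-2928) = -14950*(-1/2928) = 7475/1464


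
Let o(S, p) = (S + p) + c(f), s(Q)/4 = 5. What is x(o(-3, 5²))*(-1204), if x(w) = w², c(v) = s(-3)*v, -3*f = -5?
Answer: -33177424/9 ≈ -3.6864e+6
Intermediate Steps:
f = 5/3 (f = -⅓*(-5) = 5/3 ≈ 1.6667)
s(Q) = 20 (s(Q) = 4*5 = 20)
c(v) = 20*v
o(S, p) = 100/3 + S + p (o(S, p) = (S + p) + 20*(5/3) = (S + p) + 100/3 = 100/3 + S + p)
x(o(-3, 5²))*(-1204) = (100/3 - 3 + 5²)²*(-1204) = (100/3 - 3 + 25)²*(-1204) = (166/3)²*(-1204) = (27556/9)*(-1204) = -33177424/9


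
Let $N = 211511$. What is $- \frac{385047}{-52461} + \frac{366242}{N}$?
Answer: $\frac{3727966577}{410965873} \approx 9.0712$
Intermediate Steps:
$- \frac{385047}{-52461} + \frac{366242}{N} = - \frac{385047}{-52461} + \frac{366242}{211511} = \left(-385047\right) \left(- \frac{1}{52461}\right) + 366242 \cdot \frac{1}{211511} = \frac{14261}{1943} + \frac{366242}{211511} = \frac{3727966577}{410965873}$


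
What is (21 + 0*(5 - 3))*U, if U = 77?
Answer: 1617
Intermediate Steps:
(21 + 0*(5 - 3))*U = (21 + 0*(5 - 3))*77 = (21 + 0*2)*77 = (21 + 0)*77 = 21*77 = 1617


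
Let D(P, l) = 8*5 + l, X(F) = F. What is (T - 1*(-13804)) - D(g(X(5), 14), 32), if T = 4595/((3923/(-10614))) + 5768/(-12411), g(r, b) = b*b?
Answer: 9037836986/6955479 ≈ 1299.4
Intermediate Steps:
g(r, b) = b**2
D(P, l) = 40 + l
T = -86474800642/6955479 (T = 4595/((3923*(-1/10614))) + 5768*(-1/12411) = 4595/(-3923/10614) - 824/1773 = 4595*(-10614/3923) - 824/1773 = -48771330/3923 - 824/1773 = -86474800642/6955479 ≈ -12433.)
(T - 1*(-13804)) - D(g(X(5), 14), 32) = (-86474800642/6955479 - 1*(-13804)) - (40 + 32) = (-86474800642/6955479 + 13804) - 1*72 = 9538631474/6955479 - 72 = 9037836986/6955479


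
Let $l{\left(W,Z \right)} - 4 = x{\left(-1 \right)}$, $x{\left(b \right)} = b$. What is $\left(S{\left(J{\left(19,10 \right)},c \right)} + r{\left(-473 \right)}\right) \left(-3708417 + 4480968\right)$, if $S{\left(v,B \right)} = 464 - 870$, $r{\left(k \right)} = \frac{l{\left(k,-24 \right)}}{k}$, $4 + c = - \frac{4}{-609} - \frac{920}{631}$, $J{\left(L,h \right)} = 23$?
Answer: $- \frac{148361466591}{473} \approx -3.1366 \cdot 10^{8}$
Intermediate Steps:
$l{\left(W,Z \right)} = 3$ ($l{\left(W,Z \right)} = 4 - 1 = 3$)
$c = - \frac{2094872}{384279}$ ($c = -4 - \left(- \frac{4}{609} + \frac{920}{631}\right) = -4 - \frac{557756}{384279} = - \frac{2094872}{384279} \approx -5.4514$)
$r{\left(k \right)} = \frac{3}{k}$
$S{\left(v,B \right)} = -406$
$\left(S{\left(J{\left(19,10 \right)},c \right)} + r{\left(-473 \right)}\right) \left(-3708417 + 4480968\right) = \left(-406 + \frac{3}{-473}\right) \left(-3708417 + 4480968\right) = \left(-406 + 3 \left(- \frac{1}{473}\right)\right) 772551 = \left(-406 - \frac{3}{473}\right) 772551 = \left(- \frac{192041}{473}\right) 772551 = - \frac{148361466591}{473}$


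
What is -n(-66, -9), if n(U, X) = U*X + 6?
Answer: -600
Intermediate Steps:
n(U, X) = 6 + U*X
-n(-66, -9) = -(6 - 66*(-9)) = -(6 + 594) = -1*600 = -600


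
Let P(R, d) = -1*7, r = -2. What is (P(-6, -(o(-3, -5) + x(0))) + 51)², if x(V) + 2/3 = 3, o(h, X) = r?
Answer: 1936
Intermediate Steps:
o(h, X) = -2
x(V) = 7/3 (x(V) = -⅔ + 3 = 7/3)
P(R, d) = -7
(P(-6, -(o(-3, -5) + x(0))) + 51)² = (-7 + 51)² = 44² = 1936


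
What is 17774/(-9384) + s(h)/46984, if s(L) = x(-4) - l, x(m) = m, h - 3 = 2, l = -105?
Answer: -104268229/55112232 ≈ -1.8919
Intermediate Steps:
h = 5 (h = 3 + 2 = 5)
s(L) = 101 (s(L) = -4 - 1*(-105) = -4 + 105 = 101)
17774/(-9384) + s(h)/46984 = 17774/(-9384) + 101/46984 = 17774*(-1/9384) + 101*(1/46984) = -8887/4692 + 101/46984 = -104268229/55112232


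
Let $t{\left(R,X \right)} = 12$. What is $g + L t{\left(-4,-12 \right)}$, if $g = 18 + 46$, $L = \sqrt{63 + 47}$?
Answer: $64 + 12 \sqrt{110} \approx 189.86$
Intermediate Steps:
$L = \sqrt{110} \approx 10.488$
$g = 64$
$g + L t{\left(-4,-12 \right)} = 64 + \sqrt{110} \cdot 12 = 64 + 12 \sqrt{110}$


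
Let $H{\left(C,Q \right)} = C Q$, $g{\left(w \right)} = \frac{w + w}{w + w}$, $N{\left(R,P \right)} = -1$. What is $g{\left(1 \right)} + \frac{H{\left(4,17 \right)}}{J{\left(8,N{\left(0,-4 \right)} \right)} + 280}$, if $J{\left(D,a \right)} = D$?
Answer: $\frac{89}{72} \approx 1.2361$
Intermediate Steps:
$g{\left(w \right)} = 1$ ($g{\left(w \right)} = \frac{2 w}{2 w} = 2 w \frac{1}{2 w} = 1$)
$g{\left(1 \right)} + \frac{H{\left(4,17 \right)}}{J{\left(8,N{\left(0,-4 \right)} \right)} + 280} = 1 + \frac{4 \cdot 17}{8 + 280} = 1 + \frac{1}{288} \cdot 68 = 1 + \frac{17}{72} = \frac{89}{72}$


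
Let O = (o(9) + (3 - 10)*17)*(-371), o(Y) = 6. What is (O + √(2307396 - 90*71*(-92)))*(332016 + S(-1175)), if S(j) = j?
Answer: 13869847243 + 661682*√723819 ≈ 1.4433e+10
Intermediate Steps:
O = 41923 (O = (6 + (3 - 10)*17)*(-371) = (6 - 7*17)*(-371) = (6 - 119)*(-371) = -113*(-371) = 41923)
(O + √(2307396 - 90*71*(-92)))*(332016 + S(-1175)) = (41923 + √(2307396 - 90*71*(-92)))*(332016 - 1175) = (41923 + √(2307396 - 6390*(-92)))*330841 = (41923 + √(2307396 + 587880))*330841 = (41923 + √2895276)*330841 = (41923 + 2*√723819)*330841 = 13869847243 + 661682*√723819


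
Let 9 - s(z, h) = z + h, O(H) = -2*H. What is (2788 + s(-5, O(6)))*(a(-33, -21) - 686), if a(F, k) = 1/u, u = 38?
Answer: -36676269/19 ≈ -1.9303e+6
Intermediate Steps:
s(z, h) = 9 - h - z (s(z, h) = 9 - (z + h) = 9 - (h + z) = 9 + (-h - z) = 9 - h - z)
a(F, k) = 1/38
(2788 + s(-5, O(6)))*(a(-33, -21) - 686) = (2788 + (9 - (-2)*6 - 1*(-5)))*(1/38 - 686) = (2788 + (9 - 1*(-12) + 5))*(-26067/38) = (2788 + (9 + 12 + 5))*(-26067/38) = (2788 + 26)*(-26067/38) = 2814*(-26067/38) = -36676269/19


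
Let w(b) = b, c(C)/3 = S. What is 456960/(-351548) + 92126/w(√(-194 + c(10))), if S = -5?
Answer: -114240/87887 - 92126*I*√209/209 ≈ -1.2999 - 6372.5*I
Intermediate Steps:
c(C) = -15 (c(C) = 3*(-5) = -15)
456960/(-351548) + 92126/w(√(-194 + c(10))) = 456960/(-351548) + 92126/(√(-194 - 15)) = 456960*(-1/351548) + 92126/(√(-209)) = -114240/87887 + 92126/((I*√209)) = -114240/87887 + 92126*(-I*√209/209) = -114240/87887 - 92126*I*√209/209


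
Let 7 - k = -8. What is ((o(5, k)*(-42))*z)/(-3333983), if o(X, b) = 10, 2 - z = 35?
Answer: -13860/3333983 ≈ -0.0041572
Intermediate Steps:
z = -33 (z = 2 - 1*35 = 2 - 35 = -33)
k = 15 (k = 7 - 1*(-8) = 7 + 8 = 15)
((o(5, k)*(-42))*z)/(-3333983) = ((10*(-42))*(-33))/(-3333983) = -420*(-33)*(-1/3333983) = 13860*(-1/3333983) = -13860/3333983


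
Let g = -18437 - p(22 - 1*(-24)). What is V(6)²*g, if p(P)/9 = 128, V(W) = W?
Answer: -705204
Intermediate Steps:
p(P) = 1152 (p(P) = 9*128 = 1152)
g = -19589 (g = -18437 - 1*1152 = -18437 - 1152 = -19589)
V(6)²*g = 6²*(-19589) = 36*(-19589) = -705204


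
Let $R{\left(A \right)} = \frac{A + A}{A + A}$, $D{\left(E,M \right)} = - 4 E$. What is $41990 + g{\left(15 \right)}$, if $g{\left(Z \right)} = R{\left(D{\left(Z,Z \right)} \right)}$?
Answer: $41991$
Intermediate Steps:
$R{\left(A \right)} = 1$ ($R{\left(A \right)} = \frac{2 A}{2 A} = 2 A \frac{1}{2 A} = 1$)
$g{\left(Z \right)} = 1$
$41990 + g{\left(15 \right)} = 41990 + 1 = 41991$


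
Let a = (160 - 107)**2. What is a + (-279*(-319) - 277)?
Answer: 91533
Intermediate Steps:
a = 2809 (a = 53**2 = 2809)
a + (-279*(-319) - 277) = 2809 + (-279*(-319) - 277) = 2809 + (89001 - 277) = 2809 + 88724 = 91533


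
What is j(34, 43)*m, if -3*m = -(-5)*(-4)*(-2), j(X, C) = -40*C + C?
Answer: 22360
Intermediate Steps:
j(X, C) = -39*C
m = -40/3 (m = -(-(-5)*(-4))*(-2)/3 = -(-5*4)*(-2)/3 = -(-20)*(-2)/3 = -⅓*40 = -40/3 ≈ -13.333)
j(34, 43)*m = -39*43*(-40/3) = -1677*(-40/3) = 22360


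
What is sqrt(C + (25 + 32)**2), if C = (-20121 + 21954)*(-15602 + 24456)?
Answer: sqrt(16232631) ≈ 4029.0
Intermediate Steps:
C = 16229382 (C = 1833*8854 = 16229382)
sqrt(C + (25 + 32)**2) = sqrt(16229382 + (25 + 32)**2) = sqrt(16229382 + 57**2) = sqrt(16229382 + 3249) = sqrt(16232631)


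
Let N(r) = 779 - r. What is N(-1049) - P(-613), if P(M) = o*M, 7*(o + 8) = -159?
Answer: -118999/7 ≈ -17000.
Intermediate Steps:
o = -215/7 (o = -8 + (⅐)*(-159) = -8 - 159/7 = -215/7 ≈ -30.714)
P(M) = -215*M/7
N(-1049) - P(-613) = (779 - 1*(-1049)) - (-215)*(-613)/7 = (779 + 1049) - 1*131795/7 = 1828 - 131795/7 = -118999/7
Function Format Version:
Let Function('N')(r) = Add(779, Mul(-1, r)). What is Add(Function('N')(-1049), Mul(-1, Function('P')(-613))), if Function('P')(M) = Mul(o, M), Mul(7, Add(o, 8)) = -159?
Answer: Rational(-118999, 7) ≈ -17000.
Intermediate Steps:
o = Rational(-215, 7) (o = Add(-8, Mul(Rational(1, 7), -159)) = Add(-8, Rational(-159, 7)) = Rational(-215, 7) ≈ -30.714)
Function('P')(M) = Mul(Rational(-215, 7), M)
Add(Function('N')(-1049), Mul(-1, Function('P')(-613))) = Add(Add(779, Mul(-1, -1049)), Mul(-1, Mul(Rational(-215, 7), -613))) = Add(Add(779, 1049), Mul(-1, Rational(131795, 7))) = Add(1828, Rational(-131795, 7)) = Rational(-118999, 7)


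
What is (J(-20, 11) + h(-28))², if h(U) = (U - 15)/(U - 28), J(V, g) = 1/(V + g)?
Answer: 109561/254016 ≈ 0.43132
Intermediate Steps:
h(U) = (-15 + U)/(-28 + U)
(J(-20, 11) + h(-28))² = (1/(-20 + 11) + (-15 - 28)/(-28 - 28))² = (1/(-9) - 43/(-56))² = (-⅑ - 1/56*(-43))² = (-⅑ + 43/56)² = (331/504)² = 109561/254016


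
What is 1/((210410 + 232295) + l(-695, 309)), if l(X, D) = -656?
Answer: 1/442049 ≈ 2.2622e-6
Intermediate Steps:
1/((210410 + 232295) + l(-695, 309)) = 1/((210410 + 232295) - 656) = 1/(442705 - 656) = 1/442049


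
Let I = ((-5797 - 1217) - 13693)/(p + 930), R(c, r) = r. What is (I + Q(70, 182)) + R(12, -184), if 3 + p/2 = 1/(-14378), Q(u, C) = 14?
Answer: -1278110573/6642635 ≈ -192.41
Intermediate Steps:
p = -43135/7189 (p = -6 + 2/(-14378) = -6 + 2*(-1/14378) = -6 - 1/7189 = -43135/7189 ≈ -6.0001)
I = -148862623/6642635 (I = ((-5797 - 1217) - 13693)/(-43135/7189 + 930) = (-7014 - 13693)/(6642635/7189) = -20707*7189/6642635 = -148862623/6642635 ≈ -22.410)
(I + Q(70, 182)) + R(12, -184) = (-148862623/6642635 + 14) - 184 = -55865733/6642635 - 184 = -1278110573/6642635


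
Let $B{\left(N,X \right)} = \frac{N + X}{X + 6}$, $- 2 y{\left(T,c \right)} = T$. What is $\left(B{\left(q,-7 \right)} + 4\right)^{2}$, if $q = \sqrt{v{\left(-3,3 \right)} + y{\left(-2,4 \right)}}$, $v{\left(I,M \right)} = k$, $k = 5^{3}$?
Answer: $247 - 66 \sqrt{14} \approx 0.050612$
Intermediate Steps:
$k = 125$
$y{\left(T,c \right)} = - \frac{T}{2}$
$v{\left(I,M \right)} = 125$
$q = 3 \sqrt{14}$ ($q = \sqrt{125 - -1} = \sqrt{125 + 1} = \sqrt{126} = 3 \sqrt{14} \approx 11.225$)
$B{\left(N,X \right)} = \frac{N + X}{6 + X}$
$\left(B{\left(q,-7 \right)} + 4\right)^{2} = \left(\frac{3 \sqrt{14} - 7}{6 - 7} + 4\right)^{2} = \left(\frac{-7 + 3 \sqrt{14}}{-1} + 4\right)^{2} = \left(- (-7 + 3 \sqrt{14}) + 4\right)^{2} = \left(\left(7 - 3 \sqrt{14}\right) + 4\right)^{2} = \left(11 - 3 \sqrt{14}\right)^{2}$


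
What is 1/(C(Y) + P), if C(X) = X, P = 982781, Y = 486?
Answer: 1/983267 ≈ 1.0170e-6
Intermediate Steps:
1/(C(Y) + P) = 1/(486 + 982781) = 1/983267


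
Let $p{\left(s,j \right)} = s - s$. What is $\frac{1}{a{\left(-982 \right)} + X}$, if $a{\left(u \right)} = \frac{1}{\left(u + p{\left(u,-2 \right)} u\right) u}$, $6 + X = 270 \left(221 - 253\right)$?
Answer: $- \frac{964324}{8337545303} \approx -0.00011566$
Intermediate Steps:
$X = -8646$ ($X = -6 + 270 \left(221 - 253\right) = -6 + 270 \left(-32\right) = -6 - 8640 = -8646$)
$p{\left(s,j \right)} = 0$
$a{\left(u \right)} = \frac{1}{u^{2}}$ ($a{\left(u \right)} = \frac{1}{\left(u + 0 u\right) u} = \frac{1}{\left(u + 0\right) u} = \frac{1}{u u} = \frac{1}{u^{2}}$)
$\frac{1}{a{\left(-982 \right)} + X} = \frac{1}{\frac{1}{964324} - 8646} = \frac{1}{- \frac{8337545303}{964324}} = - \frac{964324}{8337545303}$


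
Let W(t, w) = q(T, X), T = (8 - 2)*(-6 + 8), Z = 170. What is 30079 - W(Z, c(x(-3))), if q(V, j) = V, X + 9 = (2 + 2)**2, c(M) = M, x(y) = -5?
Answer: 30067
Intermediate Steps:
X = 7 (X = -9 + (2 + 2)**2 = -9 + 4**2 = -9 + 16 = 7)
T = 12 (T = 6*2 = 12)
W(t, w) = 12
30079 - W(Z, c(x(-3))) = 30079 - 1*12 = 30079 - 12 = 30067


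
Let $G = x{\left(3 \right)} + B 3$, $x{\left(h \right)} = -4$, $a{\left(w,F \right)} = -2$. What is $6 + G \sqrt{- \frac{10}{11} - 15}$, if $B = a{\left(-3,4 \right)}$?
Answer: $6 - \frac{50 i \sqrt{77}}{11} \approx 6.0 - 39.886 i$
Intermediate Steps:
$B = -2$
$G = -10$ ($G = -4 - 6 = -10$)
$6 + G \sqrt{- \frac{10}{11} - 15} = 6 - 10 \sqrt{- \frac{10}{11} - 15} = 6 - 10 \sqrt{- \frac{175}{11}} = 6 - 10 \frac{5 i \sqrt{77}}{11} = 6 - \frac{50 i \sqrt{77}}{11}$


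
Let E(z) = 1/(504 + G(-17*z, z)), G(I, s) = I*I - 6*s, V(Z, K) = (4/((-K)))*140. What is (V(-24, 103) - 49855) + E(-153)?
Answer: -34750838244272/696962169 ≈ -49860.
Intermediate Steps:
V(Z, K) = -560/K (V(Z, K) = (4*(-1/K))*140 = -4/K*140 = -560/K)
G(I, s) = I² - 6*s
E(z) = 1/(504 - 6*z + 289*z²) (E(z) = 1/(504 + ((-17*z)² - 6*z)) = 1/(504 + (289*z² - 6*z)) = 1/(504 + (-6*z + 289*z²)) = 1/(504 - 6*z + 289*z²))
(V(-24, 103) - 49855) + E(-153) = (-560/103 - 49855) + 1/(504 - 6*(-153) + 289*(-153)²) = (-560*1/103 - 49855) + 1/(504 + 918 + 289*23409) = (-560/103 - 49855) + 1/(504 + 918 + 6765201) = -5135625/103 + 1/6766623 = -34750838244272/696962169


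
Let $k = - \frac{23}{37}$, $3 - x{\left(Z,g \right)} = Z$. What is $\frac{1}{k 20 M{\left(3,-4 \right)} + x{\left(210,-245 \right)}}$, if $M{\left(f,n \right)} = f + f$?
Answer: $- \frac{37}{10419} \approx -0.0035512$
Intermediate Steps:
$x{\left(Z,g \right)} = 3 - Z$
$M{\left(f,n \right)} = 2 f$
$k = - \frac{23}{37}$ ($k = \left(-23\right) \frac{1}{37} = - \frac{23}{37} \approx -0.62162$)
$\frac{1}{k 20 M{\left(3,-4 \right)} + x{\left(210,-245 \right)}} = \frac{1}{\left(- \frac{23}{37}\right) 20 \cdot 2 \cdot 3 + \left(3 - 210\right)} = \frac{1}{\left(- \frac{460}{37}\right) 6 + \left(3 - 210\right)} = \frac{1}{- \frac{2760}{37} - 207} = \frac{1}{- \frac{10419}{37}} = - \frac{37}{10419}$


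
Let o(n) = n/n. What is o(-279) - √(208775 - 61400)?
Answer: 1 - 15*√655 ≈ -382.89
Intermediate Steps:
o(n) = 1
o(-279) - √(208775 - 61400) = 1 - √(208775 - 61400) = 1 - √147375 = 1 - 15*√655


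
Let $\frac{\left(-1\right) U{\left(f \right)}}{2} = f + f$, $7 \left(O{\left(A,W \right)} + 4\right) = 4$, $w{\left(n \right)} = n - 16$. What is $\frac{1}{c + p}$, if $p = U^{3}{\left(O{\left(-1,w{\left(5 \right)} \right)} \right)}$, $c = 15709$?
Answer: $\frac{343}{6272923} \approx 5.4679 \cdot 10^{-5}$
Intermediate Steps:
$w{\left(n \right)} = -16 + n$ ($w{\left(n \right)} = n - 16 = -16 + n$)
$O{\left(A,W \right)} = - \frac{24}{7}$ ($O{\left(A,W \right)} = -4 + \frac{1}{7} \cdot 4 = -4 + \frac{4}{7} = - \frac{24}{7}$)
$U{\left(f \right)} = - 4 f$ ($U{\left(f \right)} = - 2 \left(f + f\right) = - 2 \cdot 2 f = - 4 f$)
$p = \frac{884736}{343}$ ($p = \left(\left(-4\right) \left(- \frac{24}{7}\right)\right)^{3} = \left(\frac{96}{7}\right)^{3} = \frac{884736}{343} \approx 2579.4$)
$\frac{1}{c + p} = \frac{1}{15709 + \frac{884736}{343}} = \frac{1}{\frac{6272923}{343}} = \frac{343}{6272923}$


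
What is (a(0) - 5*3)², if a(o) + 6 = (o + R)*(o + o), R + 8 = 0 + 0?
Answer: 441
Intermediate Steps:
R = -8 (R = -8 + (0 + 0) = -8 + 0 = -8)
a(o) = -6 + 2*o*(-8 + o) (a(o) = -6 + (o - 8)*(o + o) = -6 + (-8 + o)*(2*o) = -6 + 2*o*(-8 + o))
(a(0) - 5*3)² = ((-6 - 16*0 + 2*0²) - 5*3)² = ((-6 + 0 + 2*0) - 15)² = ((-6 + 0 + 0) - 15)² = (-6 - 15)² = (-21)² = 441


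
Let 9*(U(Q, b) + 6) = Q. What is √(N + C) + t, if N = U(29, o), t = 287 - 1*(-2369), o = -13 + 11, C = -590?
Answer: 2656 + I*√5335/3 ≈ 2656.0 + 24.347*I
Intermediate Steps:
o = -2
t = 2656 (t = 287 + 2369 = 2656)
U(Q, b) = -6 + Q/9
N = -25/9 (N = -6 + (⅑)*29 = -6 + 29/9 = -25/9 ≈ -2.7778)
√(N + C) + t = √(-25/9 - 590) + 2656 = √(-5335/9) + 2656 = I*√5335/3 + 2656 = 2656 + I*√5335/3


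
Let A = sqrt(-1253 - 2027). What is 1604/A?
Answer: -401*I*sqrt(205)/205 ≈ -28.007*I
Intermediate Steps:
A = 4*I*sqrt(205) (A = sqrt(-3280) = 4*I*sqrt(205) ≈ 57.271*I)
1604/A = 1604/((4*I*sqrt(205))) = 1604*(-I*sqrt(205)/820) = -401*I*sqrt(205)/205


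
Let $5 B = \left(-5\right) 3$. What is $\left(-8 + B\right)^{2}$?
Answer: $121$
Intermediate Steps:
$B = -3$ ($B = \frac{\left(-5\right) 3}{5} = \frac{1}{5} \left(-15\right) = -3$)
$\left(-8 + B\right)^{2} = \left(-8 - 3\right)^{2} = \left(-11\right)^{2} = 121$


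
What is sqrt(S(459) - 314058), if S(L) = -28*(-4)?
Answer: I*sqrt(313946) ≈ 560.31*I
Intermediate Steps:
S(L) = 112
sqrt(S(459) - 314058) = sqrt(112 - 314058) = sqrt(-313946) = I*sqrt(313946)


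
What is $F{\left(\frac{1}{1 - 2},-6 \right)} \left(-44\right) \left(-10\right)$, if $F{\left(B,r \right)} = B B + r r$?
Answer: $16280$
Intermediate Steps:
$F{\left(B,r \right)} = B^{2} + r^{2}$
$F{\left(\frac{1}{1 - 2},-6 \right)} \left(-44\right) \left(-10\right) = \left(\left(\frac{1}{1 - 2}\right)^{2} + \left(-6\right)^{2}\right) \left(-44\right) \left(-10\right) = \left(\left(\frac{1}{-1}\right)^{2} + 36\right) \left(-44\right) \left(-10\right) = \left(\left(-1\right)^{2} + 36\right) \left(-44\right) \left(-10\right) = \left(1 + 36\right) \left(-44\right) \left(-10\right) = 37 \left(-44\right) \left(-10\right) = \left(-1628\right) \left(-10\right) = 16280$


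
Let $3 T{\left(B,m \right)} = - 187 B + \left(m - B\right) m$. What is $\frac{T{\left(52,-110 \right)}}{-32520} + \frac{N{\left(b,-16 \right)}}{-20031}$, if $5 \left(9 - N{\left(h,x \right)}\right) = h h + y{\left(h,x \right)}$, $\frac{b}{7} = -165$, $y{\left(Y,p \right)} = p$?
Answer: $\frac{1077755608}{81426015} \approx 13.236$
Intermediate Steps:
$b = -1155$ ($b = 7 \left(-165\right) = -1155$)
$N{\left(h,x \right)} = 9 - \frac{x}{5} - \frac{h^{2}}{5}$ ($N{\left(h,x \right)} = 9 - \frac{h h + x}{5} = 9 - \frac{h^{2} + x}{5} = 9 - \frac{x + h^{2}}{5} = 9 - \left(\frac{x}{5} + \frac{h^{2}}{5}\right) = 9 - \frac{x}{5} - \frac{h^{2}}{5}$)
$T{\left(B,m \right)} = - \frac{187 B}{3} + \frac{m \left(m - B\right)}{3}$ ($T{\left(B,m \right)} = \frac{- 187 B + \left(m - B\right) m}{3} = \frac{- 187 B + m \left(m - B\right)}{3} = - \frac{187 B}{3} + \frac{m \left(m - B\right)}{3}$)
$\frac{T{\left(52,-110 \right)}}{-32520} + \frac{N{\left(b,-16 \right)}}{-20031} = \frac{\left(- \frac{187}{3}\right) 52 + \frac{\left(-110\right)^{2}}{3} - \frac{52}{3} \left(-110\right)}{-32520} + \frac{9 - - \frac{16}{5} - \frac{\left(-1155\right)^{2}}{5}}{-20031} = \left(- \frac{9724}{3} + \frac{1}{3} \cdot 12100 + \frac{5720}{3}\right) \left(- \frac{1}{32520}\right) + \left(9 + \frac{16}{5} - 266805\right) \left(- \frac{1}{20031}\right) = \left(- \frac{9724}{3} + \frac{12100}{3} + \frac{5720}{3}\right) \left(- \frac{1}{32520}\right) + \left(9 + \frac{16}{5} - 266805\right) \left(- \frac{1}{20031}\right) = \frac{8096}{3} \left(- \frac{1}{32520}\right) - - \frac{1333964}{100155} = - \frac{1012}{12195} + \frac{1333964}{100155} = \frac{1077755608}{81426015}$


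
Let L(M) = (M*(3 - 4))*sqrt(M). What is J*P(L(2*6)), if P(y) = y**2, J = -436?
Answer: -753408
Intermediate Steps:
L(M) = -M**(3/2) (L(M) = (M*(-1))*sqrt(M) = (-M)*sqrt(M) = -M**(3/2))
J*P(L(2*6)) = -436*(-(2*6)**(3/2))**2 = -436*(-12**(3/2))**2 = -436*(-24*sqrt(3))**2 = -436*1728 = -753408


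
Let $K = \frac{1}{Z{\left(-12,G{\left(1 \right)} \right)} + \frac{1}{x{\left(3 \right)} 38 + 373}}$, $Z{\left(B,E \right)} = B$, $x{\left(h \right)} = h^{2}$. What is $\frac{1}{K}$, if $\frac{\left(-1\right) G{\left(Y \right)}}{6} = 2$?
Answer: $- \frac{8579}{715} \approx -11.999$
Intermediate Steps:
$G{\left(Y \right)} = -12$ ($G{\left(Y \right)} = \left(-6\right) 2 = -12$)
$K = - \frac{715}{8579}$ ($K = \frac{1}{-12 + \frac{1}{3^{2} \cdot 38 + 373}} = \frac{1}{-12 + \frac{1}{9 \cdot 38 + 373}} = \frac{1}{-12 + \frac{1}{342 + 373}} = \frac{1}{-12 + \frac{1}{715}} = \frac{1}{- \frac{8579}{715}} = - \frac{715}{8579} \approx -0.083343$)
$\frac{1}{K} = \frac{1}{- \frac{715}{8579}} = - \frac{8579}{715}$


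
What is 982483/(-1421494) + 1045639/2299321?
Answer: -772674229377/3268471005574 ≈ -0.23640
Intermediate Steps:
982483/(-1421494) + 1045639/2299321 = 982483*(-1/1421494) + 1045639*(1/2299321) = -982483/1421494 + 1045639/2299321 = -772674229377/3268471005574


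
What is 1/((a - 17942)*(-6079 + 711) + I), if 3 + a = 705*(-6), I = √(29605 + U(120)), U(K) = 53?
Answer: 59517700/7084713226565171 - √29658/14169426453130342 ≈ 8.4008e-9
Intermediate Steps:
I = √29658 (I = √(29605 + 53) = √29658 ≈ 172.22)
a = -4233 (a = -3 + 705*(-6) = -3 - 4230 = -4233)
1/((a - 17942)*(-6079 + 711) + I) = 1/((-4233 - 17942)*(-6079 + 711) + √29658) = 1/(-22175*(-5368) + √29658) = 1/(119035400 + √29658)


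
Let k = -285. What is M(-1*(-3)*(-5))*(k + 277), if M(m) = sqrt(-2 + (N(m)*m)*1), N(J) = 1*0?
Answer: -8*I*sqrt(2) ≈ -11.314*I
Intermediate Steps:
N(J) = 0
M(m) = I*sqrt(2) (M(m) = sqrt(-2 + (0*m)*1) = sqrt(-2 + 0*1) = sqrt(-2 + 0) = sqrt(-2) = I*sqrt(2))
M(-1*(-3)*(-5))*(k + 277) = (I*sqrt(2))*(-285 + 277) = (I*sqrt(2))*(-8) = -8*I*sqrt(2)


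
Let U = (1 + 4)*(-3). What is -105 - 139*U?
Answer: 1980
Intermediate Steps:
U = -15 (U = 5*(-3) = -15)
-105 - 139*U = -105 - 139*(-15) = -105 + 2085 = 1980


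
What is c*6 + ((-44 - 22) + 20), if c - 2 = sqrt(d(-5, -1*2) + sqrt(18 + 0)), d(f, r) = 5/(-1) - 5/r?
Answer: -34 + 3*sqrt(-10 + 12*sqrt(2)) ≈ -26.079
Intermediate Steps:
d(f, r) = -5 - 5/r (d(f, r) = 5*(-1) - 5/r = -5 - 5/r)
c = 2 + sqrt(-5/2 + 3*sqrt(2)) (c = 2 + sqrt((-5 - 5/((-1*2))) + sqrt(18 + 0)) = 2 + sqrt((-5 - 5/(-2)) + sqrt(18)) = 2 + sqrt((-5 - 5*(-1/2)) + 3*sqrt(2)) = 2 + sqrt((-5 + 5/2) + 3*sqrt(2)) = 2 + sqrt(-5/2 + 3*sqrt(2)) ≈ 3.3201)
c*6 + ((-44 - 22) + 20) = (2 + sqrt(-10 + 12*sqrt(2))/2)*6 + ((-44 - 22) + 20) = (12 + 3*sqrt(-10 + 12*sqrt(2))) + (-66 + 20) = (12 + 3*sqrt(-10 + 12*sqrt(2))) - 46 = -34 + 3*sqrt(-10 + 12*sqrt(2))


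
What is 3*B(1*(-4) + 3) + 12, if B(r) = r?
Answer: 9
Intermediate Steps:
3*B(1*(-4) + 3) + 12 = 3*(1*(-4) + 3) + 12 = 3*(-4 + 3) + 12 = 3*(-1) + 12 = -3 + 12 = 9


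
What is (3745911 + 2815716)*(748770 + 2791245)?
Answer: 23228258004405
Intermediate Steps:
(3745911 + 2815716)*(748770 + 2791245) = 6561627*3540015 = 23228258004405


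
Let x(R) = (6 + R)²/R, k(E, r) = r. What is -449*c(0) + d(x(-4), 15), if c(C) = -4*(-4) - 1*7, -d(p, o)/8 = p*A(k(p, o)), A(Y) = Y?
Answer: -3921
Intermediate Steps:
x(R) = (6 + R)²/R
d(p, o) = -8*o*p (d(p, o) = -8*p*o = -8*o*p)
c(C) = 9 (c(C) = 16 - 7 = 9)
-449*c(0) + d(x(-4), 15) = -449*9 - 8*15*(6 - 4)²/(-4) = -4041 - 8*15*(-¼*2²) = -4041 - 8*15*(-¼*4) = -4041 - 8*15*(-1) = -4041 + 120 = -3921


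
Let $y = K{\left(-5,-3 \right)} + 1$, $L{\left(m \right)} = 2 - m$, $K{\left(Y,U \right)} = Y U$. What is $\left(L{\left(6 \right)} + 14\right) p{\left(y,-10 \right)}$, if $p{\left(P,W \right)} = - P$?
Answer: $-160$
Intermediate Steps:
$K{\left(Y,U \right)} = U Y$
$y = 16$ ($y = \left(-3\right) \left(-5\right) + 1 = 15 + 1 = 16$)
$\left(L{\left(6 \right)} + 14\right) p{\left(y,-10 \right)} = \left(\left(2 - 6\right) + 14\right) \left(\left(-1\right) 16\right) = \left(\left(2 - 6\right) + 14\right) \left(-16\right) = \left(-4 + 14\right) \left(-16\right) = 10 \left(-16\right) = -160$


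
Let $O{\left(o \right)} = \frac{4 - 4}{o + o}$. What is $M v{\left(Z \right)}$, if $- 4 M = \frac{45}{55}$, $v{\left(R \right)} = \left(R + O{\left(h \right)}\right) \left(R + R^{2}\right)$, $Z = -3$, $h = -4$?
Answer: $\frac{81}{22} \approx 3.6818$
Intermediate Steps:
$O{\left(o \right)} = 0$ ($O{\left(o \right)} = \frac{0}{2 o} = 0 \frac{1}{2 o} = 0$)
$v{\left(R \right)} = R \left(R + R^{2}\right)$ ($v{\left(R \right)} = \left(R + 0\right) \left(R + R^{2}\right) = R \left(R + R^{2}\right)$)
$M = - \frac{9}{44}$ ($M = - \frac{45 \cdot \frac{1}{55}}{4} = \left(- \frac{1}{4}\right) \frac{9}{11} = - \frac{9}{44} \approx -0.20455$)
$M v{\left(Z \right)} = - \frac{9 \left(-3\right)^{2} \left(1 - 3\right)}{44} = - \frac{9 \cdot 9 \left(-2\right)}{44} = \left(- \frac{9}{44}\right) \left(-18\right) = \frac{81}{22}$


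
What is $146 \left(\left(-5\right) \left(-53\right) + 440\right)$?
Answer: $102930$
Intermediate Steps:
$146 \left(\left(-5\right) \left(-53\right) + 440\right) = 146 \left(265 + 440\right) = 146 \cdot 705 = 102930$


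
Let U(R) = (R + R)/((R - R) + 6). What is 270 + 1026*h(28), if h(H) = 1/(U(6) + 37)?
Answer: 3852/13 ≈ 296.31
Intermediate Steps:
U(R) = R/3 (U(R) = (2*R)/(0 + 6) = (2*R)/6 = (2*R)*(⅙) = R/3)
h(H) = 1/39 (h(H) = 1/((⅓)*6 + 37) = 1/(2 + 37) = 1/39)
270 + 1026*h(28) = 270 + 1026*(1/39) = 270 + 342/13 = 3852/13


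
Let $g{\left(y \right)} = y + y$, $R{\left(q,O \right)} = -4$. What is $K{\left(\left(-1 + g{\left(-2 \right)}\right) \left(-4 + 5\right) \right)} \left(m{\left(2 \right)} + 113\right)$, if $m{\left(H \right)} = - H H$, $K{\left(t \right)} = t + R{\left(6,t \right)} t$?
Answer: $1635$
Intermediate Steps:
$g{\left(y \right)} = 2 y$
$K{\left(t \right)} = - 3 t$ ($K{\left(t \right)} = t - 4 t = - 3 t$)
$m{\left(H \right)} = - H^{2}$
$K{\left(\left(-1 + g{\left(-2 \right)}\right) \left(-4 + 5\right) \right)} \left(m{\left(2 \right)} + 113\right) = - 3 \left(-1 + 2 \left(-2\right)\right) \left(-4 + 5\right) \left(- 2^{2} + 113\right) = - 3 \left(-1 - 4\right) 1 \left(\left(-1\right) 4 + 113\right) = - 3 \left(\left(-5\right) 1\right) \left(-4 + 113\right) = \left(-3\right) \left(-5\right) 109 = 15 \cdot 109 = 1635$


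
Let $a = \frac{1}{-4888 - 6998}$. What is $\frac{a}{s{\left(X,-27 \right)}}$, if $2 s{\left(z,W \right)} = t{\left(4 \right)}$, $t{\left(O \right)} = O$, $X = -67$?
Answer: $- \frac{1}{23772} \approx -4.2066 \cdot 10^{-5}$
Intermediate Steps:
$s{\left(z,W \right)} = 2$ ($s{\left(z,W \right)} = \frac{1}{2} \cdot 4 = 2$)
$a = - \frac{1}{11886}$ ($a = \frac{1}{-11886} = - \frac{1}{11886} \approx -8.4133 \cdot 10^{-5}$)
$\frac{a}{s{\left(X,-27 \right)}} = - \frac{1}{11886 \cdot 2} = \left(- \frac{1}{11886}\right) \frac{1}{2} = - \frac{1}{23772}$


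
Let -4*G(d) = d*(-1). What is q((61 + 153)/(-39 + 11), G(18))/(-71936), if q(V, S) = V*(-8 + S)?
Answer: -107/287744 ≈ -0.00037186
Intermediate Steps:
G(d) = d/4 (G(d) = -d*(-1)/4 = -(-1)*d/4 = d/4)
q((61 + 153)/(-39 + 11), G(18))/(-71936) = (((61 + 153)/(-39 + 11))*(-8 + (¼)*18))/(-71936) = ((214/(-28))*(-8 + 9/2))*(-1/71936) = ((214*(-1/28))*(-7/2))*(-1/71936) = -107/14*(-7/2)*(-1/71936) = (107/4)*(-1/71936) = -107/287744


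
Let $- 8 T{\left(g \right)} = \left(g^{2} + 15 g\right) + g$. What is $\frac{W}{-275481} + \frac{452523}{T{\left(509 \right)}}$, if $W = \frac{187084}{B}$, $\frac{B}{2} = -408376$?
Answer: $- \frac{67878342571744759}{5010461127674100} \approx -13.547$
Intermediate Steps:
$B = -816752$ ($B = 2 \left(-408376\right) = -816752$)
$T{\left(g \right)} = - 2 g - \frac{g^{2}}{8}$ ($T{\left(g \right)} = - \frac{\left(g^{2} + 15 g\right) + g}{8} = - \frac{g^{2} + 16 g}{8} = - 2 g - \frac{g^{2}}{8}$)
$W = - \frac{46771}{204188}$ ($W = \frac{187084}{-816752} = 187084 \left(- \frac{1}{816752}\right) = - \frac{46771}{204188} \approx -0.22906$)
$\frac{W}{-275481} + \frac{452523}{T{\left(509 \right)}} = - \frac{46771}{204188 \left(-275481\right)} + \frac{452523}{\left(- \frac{1}{8}\right) 509 \left(16 + 509\right)} = \left(- \frac{46771}{204188}\right) \left(- \frac{1}{275481}\right) + \frac{452523}{\left(- \frac{1}{8}\right) 509 \cdot 525} = \frac{46771}{56249914428} + \frac{452523}{- \frac{267225}{8}} = \frac{46771}{56249914428} + 452523 \left(- \frac{8}{267225}\right) = \frac{46771}{56249914428} - \frac{1206728}{89075} = - \frac{67878342571744759}{5010461127674100}$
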